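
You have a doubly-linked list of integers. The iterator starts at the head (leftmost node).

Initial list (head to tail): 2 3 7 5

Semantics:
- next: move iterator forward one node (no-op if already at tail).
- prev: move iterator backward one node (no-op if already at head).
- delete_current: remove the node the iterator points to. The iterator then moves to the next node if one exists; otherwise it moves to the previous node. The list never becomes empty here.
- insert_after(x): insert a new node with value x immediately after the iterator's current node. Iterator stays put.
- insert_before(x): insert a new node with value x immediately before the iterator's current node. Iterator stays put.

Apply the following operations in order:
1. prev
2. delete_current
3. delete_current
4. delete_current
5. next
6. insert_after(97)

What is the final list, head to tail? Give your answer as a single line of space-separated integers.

Answer: 5 97

Derivation:
After 1 (prev): list=[2, 3, 7, 5] cursor@2
After 2 (delete_current): list=[3, 7, 5] cursor@3
After 3 (delete_current): list=[7, 5] cursor@7
After 4 (delete_current): list=[5] cursor@5
After 5 (next): list=[5] cursor@5
After 6 (insert_after(97)): list=[5, 97] cursor@5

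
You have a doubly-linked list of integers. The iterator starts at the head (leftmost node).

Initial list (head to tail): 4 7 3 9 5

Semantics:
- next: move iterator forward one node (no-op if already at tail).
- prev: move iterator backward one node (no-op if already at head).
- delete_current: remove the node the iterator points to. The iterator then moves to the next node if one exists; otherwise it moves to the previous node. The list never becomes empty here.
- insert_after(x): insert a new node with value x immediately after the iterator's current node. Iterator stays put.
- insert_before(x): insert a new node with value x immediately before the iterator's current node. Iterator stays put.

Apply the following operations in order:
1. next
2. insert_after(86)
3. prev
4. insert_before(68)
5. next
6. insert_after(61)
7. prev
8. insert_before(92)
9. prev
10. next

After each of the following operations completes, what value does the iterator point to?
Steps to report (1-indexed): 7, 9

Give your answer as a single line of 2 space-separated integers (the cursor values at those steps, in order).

Answer: 4 92

Derivation:
After 1 (next): list=[4, 7, 3, 9, 5] cursor@7
After 2 (insert_after(86)): list=[4, 7, 86, 3, 9, 5] cursor@7
After 3 (prev): list=[4, 7, 86, 3, 9, 5] cursor@4
After 4 (insert_before(68)): list=[68, 4, 7, 86, 3, 9, 5] cursor@4
After 5 (next): list=[68, 4, 7, 86, 3, 9, 5] cursor@7
After 6 (insert_after(61)): list=[68, 4, 7, 61, 86, 3, 9, 5] cursor@7
After 7 (prev): list=[68, 4, 7, 61, 86, 3, 9, 5] cursor@4
After 8 (insert_before(92)): list=[68, 92, 4, 7, 61, 86, 3, 9, 5] cursor@4
After 9 (prev): list=[68, 92, 4, 7, 61, 86, 3, 9, 5] cursor@92
After 10 (next): list=[68, 92, 4, 7, 61, 86, 3, 9, 5] cursor@4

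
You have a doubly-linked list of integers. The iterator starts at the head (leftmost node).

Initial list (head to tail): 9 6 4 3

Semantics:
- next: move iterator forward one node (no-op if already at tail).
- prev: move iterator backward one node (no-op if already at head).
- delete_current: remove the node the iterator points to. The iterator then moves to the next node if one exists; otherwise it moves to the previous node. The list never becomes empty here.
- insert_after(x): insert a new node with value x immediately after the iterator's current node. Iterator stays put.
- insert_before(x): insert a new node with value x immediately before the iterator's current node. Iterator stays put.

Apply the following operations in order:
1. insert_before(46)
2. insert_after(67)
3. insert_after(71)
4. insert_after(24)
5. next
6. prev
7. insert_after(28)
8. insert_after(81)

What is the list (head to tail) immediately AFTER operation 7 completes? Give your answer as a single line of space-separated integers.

Answer: 46 9 28 24 71 67 6 4 3

Derivation:
After 1 (insert_before(46)): list=[46, 9, 6, 4, 3] cursor@9
After 2 (insert_after(67)): list=[46, 9, 67, 6, 4, 3] cursor@9
After 3 (insert_after(71)): list=[46, 9, 71, 67, 6, 4, 3] cursor@9
After 4 (insert_after(24)): list=[46, 9, 24, 71, 67, 6, 4, 3] cursor@9
After 5 (next): list=[46, 9, 24, 71, 67, 6, 4, 3] cursor@24
After 6 (prev): list=[46, 9, 24, 71, 67, 6, 4, 3] cursor@9
After 7 (insert_after(28)): list=[46, 9, 28, 24, 71, 67, 6, 4, 3] cursor@9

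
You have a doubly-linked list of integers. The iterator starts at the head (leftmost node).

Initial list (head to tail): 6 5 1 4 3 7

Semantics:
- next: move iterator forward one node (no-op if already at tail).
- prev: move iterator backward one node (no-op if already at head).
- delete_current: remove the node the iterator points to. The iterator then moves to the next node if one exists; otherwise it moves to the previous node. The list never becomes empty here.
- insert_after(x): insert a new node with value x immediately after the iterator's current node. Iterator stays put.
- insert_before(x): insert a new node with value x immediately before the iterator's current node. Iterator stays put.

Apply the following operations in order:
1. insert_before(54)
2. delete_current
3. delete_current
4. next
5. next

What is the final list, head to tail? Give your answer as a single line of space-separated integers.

After 1 (insert_before(54)): list=[54, 6, 5, 1, 4, 3, 7] cursor@6
After 2 (delete_current): list=[54, 5, 1, 4, 3, 7] cursor@5
After 3 (delete_current): list=[54, 1, 4, 3, 7] cursor@1
After 4 (next): list=[54, 1, 4, 3, 7] cursor@4
After 5 (next): list=[54, 1, 4, 3, 7] cursor@3

Answer: 54 1 4 3 7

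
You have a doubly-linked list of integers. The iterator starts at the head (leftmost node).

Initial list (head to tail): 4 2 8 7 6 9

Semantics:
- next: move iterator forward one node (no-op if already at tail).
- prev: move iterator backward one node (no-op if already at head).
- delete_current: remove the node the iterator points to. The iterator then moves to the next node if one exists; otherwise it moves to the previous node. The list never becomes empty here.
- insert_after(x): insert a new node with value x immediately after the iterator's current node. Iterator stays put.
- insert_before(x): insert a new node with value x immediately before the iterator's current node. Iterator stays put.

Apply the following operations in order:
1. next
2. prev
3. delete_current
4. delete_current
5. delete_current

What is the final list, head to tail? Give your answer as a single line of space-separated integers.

After 1 (next): list=[4, 2, 8, 7, 6, 9] cursor@2
After 2 (prev): list=[4, 2, 8, 7, 6, 9] cursor@4
After 3 (delete_current): list=[2, 8, 7, 6, 9] cursor@2
After 4 (delete_current): list=[8, 7, 6, 9] cursor@8
After 5 (delete_current): list=[7, 6, 9] cursor@7

Answer: 7 6 9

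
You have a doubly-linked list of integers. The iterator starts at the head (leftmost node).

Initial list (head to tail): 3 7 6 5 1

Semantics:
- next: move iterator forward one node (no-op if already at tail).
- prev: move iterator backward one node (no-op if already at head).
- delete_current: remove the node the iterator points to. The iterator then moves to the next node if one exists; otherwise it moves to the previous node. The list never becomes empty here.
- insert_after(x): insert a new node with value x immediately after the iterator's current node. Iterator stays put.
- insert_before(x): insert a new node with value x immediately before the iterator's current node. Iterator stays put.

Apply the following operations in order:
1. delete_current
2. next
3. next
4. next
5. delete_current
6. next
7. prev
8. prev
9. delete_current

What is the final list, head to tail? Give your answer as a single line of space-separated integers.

After 1 (delete_current): list=[7, 6, 5, 1] cursor@7
After 2 (next): list=[7, 6, 5, 1] cursor@6
After 3 (next): list=[7, 6, 5, 1] cursor@5
After 4 (next): list=[7, 6, 5, 1] cursor@1
After 5 (delete_current): list=[7, 6, 5] cursor@5
After 6 (next): list=[7, 6, 5] cursor@5
After 7 (prev): list=[7, 6, 5] cursor@6
After 8 (prev): list=[7, 6, 5] cursor@7
After 9 (delete_current): list=[6, 5] cursor@6

Answer: 6 5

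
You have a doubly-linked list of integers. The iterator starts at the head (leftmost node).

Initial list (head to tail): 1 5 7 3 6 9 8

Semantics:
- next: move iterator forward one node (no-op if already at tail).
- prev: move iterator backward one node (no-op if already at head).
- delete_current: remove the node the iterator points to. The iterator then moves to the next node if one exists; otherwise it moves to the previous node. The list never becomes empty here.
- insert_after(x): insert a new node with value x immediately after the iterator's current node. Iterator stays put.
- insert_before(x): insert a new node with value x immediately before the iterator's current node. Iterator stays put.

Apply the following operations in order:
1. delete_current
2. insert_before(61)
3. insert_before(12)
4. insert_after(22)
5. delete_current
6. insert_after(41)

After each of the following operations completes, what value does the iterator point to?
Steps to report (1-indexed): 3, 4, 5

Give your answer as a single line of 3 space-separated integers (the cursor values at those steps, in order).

Answer: 5 5 22

Derivation:
After 1 (delete_current): list=[5, 7, 3, 6, 9, 8] cursor@5
After 2 (insert_before(61)): list=[61, 5, 7, 3, 6, 9, 8] cursor@5
After 3 (insert_before(12)): list=[61, 12, 5, 7, 3, 6, 9, 8] cursor@5
After 4 (insert_after(22)): list=[61, 12, 5, 22, 7, 3, 6, 9, 8] cursor@5
After 5 (delete_current): list=[61, 12, 22, 7, 3, 6, 9, 8] cursor@22
After 6 (insert_after(41)): list=[61, 12, 22, 41, 7, 3, 6, 9, 8] cursor@22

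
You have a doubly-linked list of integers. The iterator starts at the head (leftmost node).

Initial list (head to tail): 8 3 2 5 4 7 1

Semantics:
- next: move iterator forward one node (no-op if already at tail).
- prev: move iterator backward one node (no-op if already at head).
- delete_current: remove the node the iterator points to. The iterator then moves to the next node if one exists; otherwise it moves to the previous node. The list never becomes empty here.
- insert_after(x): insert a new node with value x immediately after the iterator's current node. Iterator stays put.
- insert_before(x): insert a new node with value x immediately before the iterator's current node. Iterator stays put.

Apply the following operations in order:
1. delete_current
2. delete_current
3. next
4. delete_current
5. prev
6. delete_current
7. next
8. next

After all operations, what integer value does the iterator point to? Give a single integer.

After 1 (delete_current): list=[3, 2, 5, 4, 7, 1] cursor@3
After 2 (delete_current): list=[2, 5, 4, 7, 1] cursor@2
After 3 (next): list=[2, 5, 4, 7, 1] cursor@5
After 4 (delete_current): list=[2, 4, 7, 1] cursor@4
After 5 (prev): list=[2, 4, 7, 1] cursor@2
After 6 (delete_current): list=[4, 7, 1] cursor@4
After 7 (next): list=[4, 7, 1] cursor@7
After 8 (next): list=[4, 7, 1] cursor@1

Answer: 1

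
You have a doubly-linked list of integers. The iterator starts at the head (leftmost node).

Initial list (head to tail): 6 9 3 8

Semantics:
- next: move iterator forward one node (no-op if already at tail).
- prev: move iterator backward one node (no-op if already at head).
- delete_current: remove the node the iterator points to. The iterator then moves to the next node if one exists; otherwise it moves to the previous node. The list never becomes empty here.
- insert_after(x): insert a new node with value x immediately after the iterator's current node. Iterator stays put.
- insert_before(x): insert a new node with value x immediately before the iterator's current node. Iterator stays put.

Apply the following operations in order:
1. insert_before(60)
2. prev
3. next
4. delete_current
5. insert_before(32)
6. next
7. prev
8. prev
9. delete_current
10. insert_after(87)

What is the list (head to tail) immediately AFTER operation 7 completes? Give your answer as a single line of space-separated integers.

After 1 (insert_before(60)): list=[60, 6, 9, 3, 8] cursor@6
After 2 (prev): list=[60, 6, 9, 3, 8] cursor@60
After 3 (next): list=[60, 6, 9, 3, 8] cursor@6
After 4 (delete_current): list=[60, 9, 3, 8] cursor@9
After 5 (insert_before(32)): list=[60, 32, 9, 3, 8] cursor@9
After 6 (next): list=[60, 32, 9, 3, 8] cursor@3
After 7 (prev): list=[60, 32, 9, 3, 8] cursor@9

Answer: 60 32 9 3 8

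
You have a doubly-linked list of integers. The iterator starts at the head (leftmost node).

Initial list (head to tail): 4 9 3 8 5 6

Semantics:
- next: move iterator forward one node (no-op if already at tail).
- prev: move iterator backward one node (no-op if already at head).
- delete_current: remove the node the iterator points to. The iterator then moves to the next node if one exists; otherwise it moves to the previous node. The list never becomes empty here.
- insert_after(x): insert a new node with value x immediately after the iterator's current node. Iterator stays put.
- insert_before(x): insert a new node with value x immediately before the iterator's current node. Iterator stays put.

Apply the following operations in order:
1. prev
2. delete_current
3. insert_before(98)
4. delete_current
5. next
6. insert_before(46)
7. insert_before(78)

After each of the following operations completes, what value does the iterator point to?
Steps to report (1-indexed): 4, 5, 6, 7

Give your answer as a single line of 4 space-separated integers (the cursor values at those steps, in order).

After 1 (prev): list=[4, 9, 3, 8, 5, 6] cursor@4
After 2 (delete_current): list=[9, 3, 8, 5, 6] cursor@9
After 3 (insert_before(98)): list=[98, 9, 3, 8, 5, 6] cursor@9
After 4 (delete_current): list=[98, 3, 8, 5, 6] cursor@3
After 5 (next): list=[98, 3, 8, 5, 6] cursor@8
After 6 (insert_before(46)): list=[98, 3, 46, 8, 5, 6] cursor@8
After 7 (insert_before(78)): list=[98, 3, 46, 78, 8, 5, 6] cursor@8

Answer: 3 8 8 8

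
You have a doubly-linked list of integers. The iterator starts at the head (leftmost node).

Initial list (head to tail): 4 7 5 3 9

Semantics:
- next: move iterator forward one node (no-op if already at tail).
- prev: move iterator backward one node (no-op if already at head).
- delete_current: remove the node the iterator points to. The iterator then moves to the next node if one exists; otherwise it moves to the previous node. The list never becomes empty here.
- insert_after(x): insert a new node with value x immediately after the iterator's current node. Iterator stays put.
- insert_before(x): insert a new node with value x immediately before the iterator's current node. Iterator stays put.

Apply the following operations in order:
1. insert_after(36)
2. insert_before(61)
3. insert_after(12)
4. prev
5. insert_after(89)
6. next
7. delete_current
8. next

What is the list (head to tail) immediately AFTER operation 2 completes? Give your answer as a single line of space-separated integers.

Answer: 61 4 36 7 5 3 9

Derivation:
After 1 (insert_after(36)): list=[4, 36, 7, 5, 3, 9] cursor@4
After 2 (insert_before(61)): list=[61, 4, 36, 7, 5, 3, 9] cursor@4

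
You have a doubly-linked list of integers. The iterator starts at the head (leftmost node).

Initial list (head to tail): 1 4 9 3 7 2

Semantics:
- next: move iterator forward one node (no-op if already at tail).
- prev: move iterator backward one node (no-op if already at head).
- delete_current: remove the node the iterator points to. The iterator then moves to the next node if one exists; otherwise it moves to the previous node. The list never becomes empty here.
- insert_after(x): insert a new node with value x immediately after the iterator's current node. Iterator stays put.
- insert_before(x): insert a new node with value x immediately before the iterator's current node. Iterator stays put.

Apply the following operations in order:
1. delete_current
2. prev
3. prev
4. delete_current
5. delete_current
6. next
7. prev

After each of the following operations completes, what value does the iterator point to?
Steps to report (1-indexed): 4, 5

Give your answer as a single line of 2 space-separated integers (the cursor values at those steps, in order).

Answer: 9 3

Derivation:
After 1 (delete_current): list=[4, 9, 3, 7, 2] cursor@4
After 2 (prev): list=[4, 9, 3, 7, 2] cursor@4
After 3 (prev): list=[4, 9, 3, 7, 2] cursor@4
After 4 (delete_current): list=[9, 3, 7, 2] cursor@9
After 5 (delete_current): list=[3, 7, 2] cursor@3
After 6 (next): list=[3, 7, 2] cursor@7
After 7 (prev): list=[3, 7, 2] cursor@3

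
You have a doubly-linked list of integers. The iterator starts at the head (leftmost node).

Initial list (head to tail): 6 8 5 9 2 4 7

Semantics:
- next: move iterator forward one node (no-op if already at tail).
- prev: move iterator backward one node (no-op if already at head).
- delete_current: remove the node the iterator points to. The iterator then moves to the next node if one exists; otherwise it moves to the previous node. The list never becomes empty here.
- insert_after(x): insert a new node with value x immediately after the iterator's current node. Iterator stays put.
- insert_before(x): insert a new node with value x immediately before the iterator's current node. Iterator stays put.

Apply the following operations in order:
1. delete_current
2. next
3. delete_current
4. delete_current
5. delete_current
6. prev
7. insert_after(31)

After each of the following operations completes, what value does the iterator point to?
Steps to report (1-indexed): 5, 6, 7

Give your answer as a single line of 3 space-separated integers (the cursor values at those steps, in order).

After 1 (delete_current): list=[8, 5, 9, 2, 4, 7] cursor@8
After 2 (next): list=[8, 5, 9, 2, 4, 7] cursor@5
After 3 (delete_current): list=[8, 9, 2, 4, 7] cursor@9
After 4 (delete_current): list=[8, 2, 4, 7] cursor@2
After 5 (delete_current): list=[8, 4, 7] cursor@4
After 6 (prev): list=[8, 4, 7] cursor@8
After 7 (insert_after(31)): list=[8, 31, 4, 7] cursor@8

Answer: 4 8 8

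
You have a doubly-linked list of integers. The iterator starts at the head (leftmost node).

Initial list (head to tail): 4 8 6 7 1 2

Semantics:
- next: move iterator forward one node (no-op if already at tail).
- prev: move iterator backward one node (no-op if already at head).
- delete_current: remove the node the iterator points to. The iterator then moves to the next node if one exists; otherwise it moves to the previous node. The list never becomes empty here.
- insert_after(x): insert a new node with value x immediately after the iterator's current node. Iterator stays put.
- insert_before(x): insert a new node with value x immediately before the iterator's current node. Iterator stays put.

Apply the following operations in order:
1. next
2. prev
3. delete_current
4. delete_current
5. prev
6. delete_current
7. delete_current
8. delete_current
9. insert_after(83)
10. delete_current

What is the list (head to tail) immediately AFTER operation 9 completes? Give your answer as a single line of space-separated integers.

After 1 (next): list=[4, 8, 6, 7, 1, 2] cursor@8
After 2 (prev): list=[4, 8, 6, 7, 1, 2] cursor@4
After 3 (delete_current): list=[8, 6, 7, 1, 2] cursor@8
After 4 (delete_current): list=[6, 7, 1, 2] cursor@6
After 5 (prev): list=[6, 7, 1, 2] cursor@6
After 6 (delete_current): list=[7, 1, 2] cursor@7
After 7 (delete_current): list=[1, 2] cursor@1
After 8 (delete_current): list=[2] cursor@2
After 9 (insert_after(83)): list=[2, 83] cursor@2

Answer: 2 83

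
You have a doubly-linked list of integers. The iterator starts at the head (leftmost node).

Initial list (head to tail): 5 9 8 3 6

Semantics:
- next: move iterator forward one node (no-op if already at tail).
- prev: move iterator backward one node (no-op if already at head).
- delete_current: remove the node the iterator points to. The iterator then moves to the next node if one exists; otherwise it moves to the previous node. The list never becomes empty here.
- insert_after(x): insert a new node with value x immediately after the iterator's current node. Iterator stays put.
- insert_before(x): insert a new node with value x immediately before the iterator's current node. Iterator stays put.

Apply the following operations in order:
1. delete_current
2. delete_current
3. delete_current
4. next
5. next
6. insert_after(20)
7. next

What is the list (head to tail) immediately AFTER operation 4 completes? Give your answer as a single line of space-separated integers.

After 1 (delete_current): list=[9, 8, 3, 6] cursor@9
After 2 (delete_current): list=[8, 3, 6] cursor@8
After 3 (delete_current): list=[3, 6] cursor@3
After 4 (next): list=[3, 6] cursor@6

Answer: 3 6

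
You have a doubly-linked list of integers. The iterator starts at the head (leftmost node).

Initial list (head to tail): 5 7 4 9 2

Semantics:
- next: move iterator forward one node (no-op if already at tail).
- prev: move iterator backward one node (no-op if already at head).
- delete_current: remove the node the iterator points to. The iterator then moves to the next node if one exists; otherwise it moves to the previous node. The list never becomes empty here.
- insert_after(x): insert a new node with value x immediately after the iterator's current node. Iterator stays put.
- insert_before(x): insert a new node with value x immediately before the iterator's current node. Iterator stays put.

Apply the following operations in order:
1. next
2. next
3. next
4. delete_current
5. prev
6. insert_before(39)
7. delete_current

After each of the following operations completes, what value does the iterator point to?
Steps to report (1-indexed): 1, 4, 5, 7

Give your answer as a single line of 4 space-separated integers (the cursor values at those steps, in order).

After 1 (next): list=[5, 7, 4, 9, 2] cursor@7
After 2 (next): list=[5, 7, 4, 9, 2] cursor@4
After 3 (next): list=[5, 7, 4, 9, 2] cursor@9
After 4 (delete_current): list=[5, 7, 4, 2] cursor@2
After 5 (prev): list=[5, 7, 4, 2] cursor@4
After 6 (insert_before(39)): list=[5, 7, 39, 4, 2] cursor@4
After 7 (delete_current): list=[5, 7, 39, 2] cursor@2

Answer: 7 2 4 2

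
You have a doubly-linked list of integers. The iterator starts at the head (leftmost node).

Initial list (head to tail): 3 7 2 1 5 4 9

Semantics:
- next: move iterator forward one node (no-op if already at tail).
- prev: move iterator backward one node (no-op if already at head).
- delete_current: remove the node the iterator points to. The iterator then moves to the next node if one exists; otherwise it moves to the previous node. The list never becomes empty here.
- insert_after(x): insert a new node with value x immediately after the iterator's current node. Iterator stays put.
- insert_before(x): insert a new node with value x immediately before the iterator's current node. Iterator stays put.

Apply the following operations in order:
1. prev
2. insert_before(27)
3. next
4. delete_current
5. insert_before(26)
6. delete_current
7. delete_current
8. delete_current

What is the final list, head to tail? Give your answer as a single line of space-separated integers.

Answer: 27 3 26 4 9

Derivation:
After 1 (prev): list=[3, 7, 2, 1, 5, 4, 9] cursor@3
After 2 (insert_before(27)): list=[27, 3, 7, 2, 1, 5, 4, 9] cursor@3
After 3 (next): list=[27, 3, 7, 2, 1, 5, 4, 9] cursor@7
After 4 (delete_current): list=[27, 3, 2, 1, 5, 4, 9] cursor@2
After 5 (insert_before(26)): list=[27, 3, 26, 2, 1, 5, 4, 9] cursor@2
After 6 (delete_current): list=[27, 3, 26, 1, 5, 4, 9] cursor@1
After 7 (delete_current): list=[27, 3, 26, 5, 4, 9] cursor@5
After 8 (delete_current): list=[27, 3, 26, 4, 9] cursor@4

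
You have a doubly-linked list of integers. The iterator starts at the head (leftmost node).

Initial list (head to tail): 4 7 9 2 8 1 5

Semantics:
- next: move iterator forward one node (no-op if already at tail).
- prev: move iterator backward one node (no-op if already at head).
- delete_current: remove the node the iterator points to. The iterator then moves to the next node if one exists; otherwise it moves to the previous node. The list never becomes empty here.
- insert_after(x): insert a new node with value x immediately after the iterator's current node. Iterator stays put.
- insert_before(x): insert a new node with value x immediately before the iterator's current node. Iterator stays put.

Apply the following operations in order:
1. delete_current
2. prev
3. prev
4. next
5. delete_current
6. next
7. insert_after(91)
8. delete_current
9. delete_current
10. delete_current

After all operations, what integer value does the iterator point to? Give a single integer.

Answer: 5

Derivation:
After 1 (delete_current): list=[7, 9, 2, 8, 1, 5] cursor@7
After 2 (prev): list=[7, 9, 2, 8, 1, 5] cursor@7
After 3 (prev): list=[7, 9, 2, 8, 1, 5] cursor@7
After 4 (next): list=[7, 9, 2, 8, 1, 5] cursor@9
After 5 (delete_current): list=[7, 2, 8, 1, 5] cursor@2
After 6 (next): list=[7, 2, 8, 1, 5] cursor@8
After 7 (insert_after(91)): list=[7, 2, 8, 91, 1, 5] cursor@8
After 8 (delete_current): list=[7, 2, 91, 1, 5] cursor@91
After 9 (delete_current): list=[7, 2, 1, 5] cursor@1
After 10 (delete_current): list=[7, 2, 5] cursor@5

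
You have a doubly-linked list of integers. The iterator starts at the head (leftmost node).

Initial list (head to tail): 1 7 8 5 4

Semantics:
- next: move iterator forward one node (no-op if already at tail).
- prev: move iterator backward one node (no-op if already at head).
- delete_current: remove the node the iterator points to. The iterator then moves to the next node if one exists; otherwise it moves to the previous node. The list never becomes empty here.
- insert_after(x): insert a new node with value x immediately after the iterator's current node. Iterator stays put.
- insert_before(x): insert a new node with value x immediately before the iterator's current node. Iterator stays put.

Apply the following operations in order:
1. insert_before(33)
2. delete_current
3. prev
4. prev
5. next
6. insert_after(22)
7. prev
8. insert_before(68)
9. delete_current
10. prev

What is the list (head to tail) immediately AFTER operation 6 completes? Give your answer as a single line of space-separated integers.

After 1 (insert_before(33)): list=[33, 1, 7, 8, 5, 4] cursor@1
After 2 (delete_current): list=[33, 7, 8, 5, 4] cursor@7
After 3 (prev): list=[33, 7, 8, 5, 4] cursor@33
After 4 (prev): list=[33, 7, 8, 5, 4] cursor@33
After 5 (next): list=[33, 7, 8, 5, 4] cursor@7
After 6 (insert_after(22)): list=[33, 7, 22, 8, 5, 4] cursor@7

Answer: 33 7 22 8 5 4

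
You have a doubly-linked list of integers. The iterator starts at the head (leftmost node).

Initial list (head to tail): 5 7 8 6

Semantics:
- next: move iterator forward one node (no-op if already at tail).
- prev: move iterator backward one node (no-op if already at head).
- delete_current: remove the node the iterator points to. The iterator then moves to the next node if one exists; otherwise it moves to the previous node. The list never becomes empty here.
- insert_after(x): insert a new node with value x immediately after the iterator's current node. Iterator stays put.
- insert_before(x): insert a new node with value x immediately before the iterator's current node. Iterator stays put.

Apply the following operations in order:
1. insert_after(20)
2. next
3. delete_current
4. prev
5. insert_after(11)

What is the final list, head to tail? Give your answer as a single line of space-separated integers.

After 1 (insert_after(20)): list=[5, 20, 7, 8, 6] cursor@5
After 2 (next): list=[5, 20, 7, 8, 6] cursor@20
After 3 (delete_current): list=[5, 7, 8, 6] cursor@7
After 4 (prev): list=[5, 7, 8, 6] cursor@5
After 5 (insert_after(11)): list=[5, 11, 7, 8, 6] cursor@5

Answer: 5 11 7 8 6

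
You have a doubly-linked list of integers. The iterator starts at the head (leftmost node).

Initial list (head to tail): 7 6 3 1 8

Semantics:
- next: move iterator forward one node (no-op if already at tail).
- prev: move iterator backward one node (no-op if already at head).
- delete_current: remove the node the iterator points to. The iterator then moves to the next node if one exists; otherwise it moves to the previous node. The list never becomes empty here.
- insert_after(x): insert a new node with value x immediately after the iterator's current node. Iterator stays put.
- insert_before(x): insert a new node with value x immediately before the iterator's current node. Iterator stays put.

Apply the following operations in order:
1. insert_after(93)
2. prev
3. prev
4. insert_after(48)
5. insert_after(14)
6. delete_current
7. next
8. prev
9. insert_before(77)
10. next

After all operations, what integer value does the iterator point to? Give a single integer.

After 1 (insert_after(93)): list=[7, 93, 6, 3, 1, 8] cursor@7
After 2 (prev): list=[7, 93, 6, 3, 1, 8] cursor@7
After 3 (prev): list=[7, 93, 6, 3, 1, 8] cursor@7
After 4 (insert_after(48)): list=[7, 48, 93, 6, 3, 1, 8] cursor@7
After 5 (insert_after(14)): list=[7, 14, 48, 93, 6, 3, 1, 8] cursor@7
After 6 (delete_current): list=[14, 48, 93, 6, 3, 1, 8] cursor@14
After 7 (next): list=[14, 48, 93, 6, 3, 1, 8] cursor@48
After 8 (prev): list=[14, 48, 93, 6, 3, 1, 8] cursor@14
After 9 (insert_before(77)): list=[77, 14, 48, 93, 6, 3, 1, 8] cursor@14
After 10 (next): list=[77, 14, 48, 93, 6, 3, 1, 8] cursor@48

Answer: 48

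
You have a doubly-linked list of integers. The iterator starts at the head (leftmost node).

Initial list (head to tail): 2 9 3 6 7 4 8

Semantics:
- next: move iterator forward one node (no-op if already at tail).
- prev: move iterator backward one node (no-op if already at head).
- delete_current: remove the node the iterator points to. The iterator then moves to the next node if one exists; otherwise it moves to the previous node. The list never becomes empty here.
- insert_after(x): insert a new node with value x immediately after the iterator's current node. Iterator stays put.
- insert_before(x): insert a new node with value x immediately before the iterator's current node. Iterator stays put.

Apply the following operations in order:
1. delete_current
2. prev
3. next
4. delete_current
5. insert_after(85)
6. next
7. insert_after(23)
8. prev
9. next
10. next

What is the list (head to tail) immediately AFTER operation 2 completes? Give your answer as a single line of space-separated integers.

After 1 (delete_current): list=[9, 3, 6, 7, 4, 8] cursor@9
After 2 (prev): list=[9, 3, 6, 7, 4, 8] cursor@9

Answer: 9 3 6 7 4 8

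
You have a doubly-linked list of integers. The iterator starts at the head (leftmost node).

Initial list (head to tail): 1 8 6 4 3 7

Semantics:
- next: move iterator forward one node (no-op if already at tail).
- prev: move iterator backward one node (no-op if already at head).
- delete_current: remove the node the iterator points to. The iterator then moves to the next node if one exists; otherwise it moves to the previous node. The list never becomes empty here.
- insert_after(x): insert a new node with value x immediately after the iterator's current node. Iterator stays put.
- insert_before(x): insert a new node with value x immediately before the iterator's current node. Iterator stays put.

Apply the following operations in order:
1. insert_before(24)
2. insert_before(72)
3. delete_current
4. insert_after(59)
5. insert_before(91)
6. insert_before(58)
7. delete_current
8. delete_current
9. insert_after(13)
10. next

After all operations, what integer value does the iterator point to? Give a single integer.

Answer: 13

Derivation:
After 1 (insert_before(24)): list=[24, 1, 8, 6, 4, 3, 7] cursor@1
After 2 (insert_before(72)): list=[24, 72, 1, 8, 6, 4, 3, 7] cursor@1
After 3 (delete_current): list=[24, 72, 8, 6, 4, 3, 7] cursor@8
After 4 (insert_after(59)): list=[24, 72, 8, 59, 6, 4, 3, 7] cursor@8
After 5 (insert_before(91)): list=[24, 72, 91, 8, 59, 6, 4, 3, 7] cursor@8
After 6 (insert_before(58)): list=[24, 72, 91, 58, 8, 59, 6, 4, 3, 7] cursor@8
After 7 (delete_current): list=[24, 72, 91, 58, 59, 6, 4, 3, 7] cursor@59
After 8 (delete_current): list=[24, 72, 91, 58, 6, 4, 3, 7] cursor@6
After 9 (insert_after(13)): list=[24, 72, 91, 58, 6, 13, 4, 3, 7] cursor@6
After 10 (next): list=[24, 72, 91, 58, 6, 13, 4, 3, 7] cursor@13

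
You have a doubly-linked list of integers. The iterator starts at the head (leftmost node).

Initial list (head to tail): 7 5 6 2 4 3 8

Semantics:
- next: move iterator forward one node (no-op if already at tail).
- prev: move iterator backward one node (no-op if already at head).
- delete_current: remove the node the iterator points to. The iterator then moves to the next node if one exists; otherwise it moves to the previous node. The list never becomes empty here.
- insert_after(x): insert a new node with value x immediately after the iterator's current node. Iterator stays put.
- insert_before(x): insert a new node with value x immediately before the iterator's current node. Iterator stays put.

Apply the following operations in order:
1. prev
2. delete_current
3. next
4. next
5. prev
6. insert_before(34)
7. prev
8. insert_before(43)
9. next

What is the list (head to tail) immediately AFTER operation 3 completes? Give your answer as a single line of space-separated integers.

After 1 (prev): list=[7, 5, 6, 2, 4, 3, 8] cursor@7
After 2 (delete_current): list=[5, 6, 2, 4, 3, 8] cursor@5
After 3 (next): list=[5, 6, 2, 4, 3, 8] cursor@6

Answer: 5 6 2 4 3 8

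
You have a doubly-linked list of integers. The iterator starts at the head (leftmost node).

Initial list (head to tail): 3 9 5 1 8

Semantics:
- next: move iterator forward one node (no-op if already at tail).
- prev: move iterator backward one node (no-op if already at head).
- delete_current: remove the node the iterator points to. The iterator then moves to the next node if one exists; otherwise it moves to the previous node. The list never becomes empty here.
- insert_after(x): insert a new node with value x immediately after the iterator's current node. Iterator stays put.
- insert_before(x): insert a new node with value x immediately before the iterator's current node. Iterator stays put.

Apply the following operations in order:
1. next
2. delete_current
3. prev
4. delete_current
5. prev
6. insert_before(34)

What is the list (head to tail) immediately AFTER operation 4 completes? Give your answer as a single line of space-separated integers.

After 1 (next): list=[3, 9, 5, 1, 8] cursor@9
After 2 (delete_current): list=[3, 5, 1, 8] cursor@5
After 3 (prev): list=[3, 5, 1, 8] cursor@3
After 4 (delete_current): list=[5, 1, 8] cursor@5

Answer: 5 1 8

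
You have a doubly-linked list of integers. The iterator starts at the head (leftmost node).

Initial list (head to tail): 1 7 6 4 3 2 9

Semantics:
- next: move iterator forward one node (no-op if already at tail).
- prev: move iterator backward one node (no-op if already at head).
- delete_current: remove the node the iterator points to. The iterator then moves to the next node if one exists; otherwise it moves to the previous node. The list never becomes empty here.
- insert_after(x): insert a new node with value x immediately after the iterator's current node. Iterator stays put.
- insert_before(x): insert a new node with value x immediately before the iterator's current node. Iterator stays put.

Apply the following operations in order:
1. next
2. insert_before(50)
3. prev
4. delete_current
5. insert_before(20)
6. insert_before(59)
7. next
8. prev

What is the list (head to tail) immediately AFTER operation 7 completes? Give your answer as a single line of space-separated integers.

After 1 (next): list=[1, 7, 6, 4, 3, 2, 9] cursor@7
After 2 (insert_before(50)): list=[1, 50, 7, 6, 4, 3, 2, 9] cursor@7
After 3 (prev): list=[1, 50, 7, 6, 4, 3, 2, 9] cursor@50
After 4 (delete_current): list=[1, 7, 6, 4, 3, 2, 9] cursor@7
After 5 (insert_before(20)): list=[1, 20, 7, 6, 4, 3, 2, 9] cursor@7
After 6 (insert_before(59)): list=[1, 20, 59, 7, 6, 4, 3, 2, 9] cursor@7
After 7 (next): list=[1, 20, 59, 7, 6, 4, 3, 2, 9] cursor@6

Answer: 1 20 59 7 6 4 3 2 9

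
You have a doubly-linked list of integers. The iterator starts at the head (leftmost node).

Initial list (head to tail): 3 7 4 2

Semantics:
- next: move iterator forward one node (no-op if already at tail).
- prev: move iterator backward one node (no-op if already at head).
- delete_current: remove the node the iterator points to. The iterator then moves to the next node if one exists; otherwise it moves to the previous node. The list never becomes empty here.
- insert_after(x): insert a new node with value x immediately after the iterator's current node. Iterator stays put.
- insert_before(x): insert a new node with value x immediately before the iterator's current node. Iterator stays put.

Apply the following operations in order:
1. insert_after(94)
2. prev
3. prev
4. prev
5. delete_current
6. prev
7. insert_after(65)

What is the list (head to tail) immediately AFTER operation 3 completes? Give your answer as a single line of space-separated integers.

Answer: 3 94 7 4 2

Derivation:
After 1 (insert_after(94)): list=[3, 94, 7, 4, 2] cursor@3
After 2 (prev): list=[3, 94, 7, 4, 2] cursor@3
After 3 (prev): list=[3, 94, 7, 4, 2] cursor@3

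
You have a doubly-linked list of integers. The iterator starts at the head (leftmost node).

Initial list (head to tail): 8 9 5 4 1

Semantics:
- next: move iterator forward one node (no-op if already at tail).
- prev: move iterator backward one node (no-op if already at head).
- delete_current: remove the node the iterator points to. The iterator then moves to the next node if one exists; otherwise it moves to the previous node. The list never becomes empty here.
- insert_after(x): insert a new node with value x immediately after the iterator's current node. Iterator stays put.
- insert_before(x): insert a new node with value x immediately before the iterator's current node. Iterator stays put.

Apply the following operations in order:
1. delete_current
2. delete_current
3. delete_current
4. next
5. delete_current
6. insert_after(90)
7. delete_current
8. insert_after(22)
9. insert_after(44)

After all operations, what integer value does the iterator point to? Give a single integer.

Answer: 90

Derivation:
After 1 (delete_current): list=[9, 5, 4, 1] cursor@9
After 2 (delete_current): list=[5, 4, 1] cursor@5
After 3 (delete_current): list=[4, 1] cursor@4
After 4 (next): list=[4, 1] cursor@1
After 5 (delete_current): list=[4] cursor@4
After 6 (insert_after(90)): list=[4, 90] cursor@4
After 7 (delete_current): list=[90] cursor@90
After 8 (insert_after(22)): list=[90, 22] cursor@90
After 9 (insert_after(44)): list=[90, 44, 22] cursor@90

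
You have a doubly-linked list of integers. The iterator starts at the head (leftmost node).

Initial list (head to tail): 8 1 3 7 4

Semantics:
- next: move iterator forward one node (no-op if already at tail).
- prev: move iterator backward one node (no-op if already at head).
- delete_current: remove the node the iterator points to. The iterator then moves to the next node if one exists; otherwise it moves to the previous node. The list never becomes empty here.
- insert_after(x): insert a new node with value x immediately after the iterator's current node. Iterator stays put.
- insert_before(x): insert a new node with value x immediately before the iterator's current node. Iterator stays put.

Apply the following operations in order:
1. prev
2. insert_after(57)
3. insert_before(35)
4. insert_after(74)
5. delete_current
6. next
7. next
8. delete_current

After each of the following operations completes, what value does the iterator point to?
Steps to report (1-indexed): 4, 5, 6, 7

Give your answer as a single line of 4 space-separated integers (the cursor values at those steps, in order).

After 1 (prev): list=[8, 1, 3, 7, 4] cursor@8
After 2 (insert_after(57)): list=[8, 57, 1, 3, 7, 4] cursor@8
After 3 (insert_before(35)): list=[35, 8, 57, 1, 3, 7, 4] cursor@8
After 4 (insert_after(74)): list=[35, 8, 74, 57, 1, 3, 7, 4] cursor@8
After 5 (delete_current): list=[35, 74, 57, 1, 3, 7, 4] cursor@74
After 6 (next): list=[35, 74, 57, 1, 3, 7, 4] cursor@57
After 7 (next): list=[35, 74, 57, 1, 3, 7, 4] cursor@1
After 8 (delete_current): list=[35, 74, 57, 3, 7, 4] cursor@3

Answer: 8 74 57 1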